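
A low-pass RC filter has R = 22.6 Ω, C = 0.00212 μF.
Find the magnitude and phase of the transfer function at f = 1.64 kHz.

Step 1 — Angular frequency: ω = 2π·1640 = 1.03e+04 rad/s.
Step 2 — Transfer function: H(jω) = 1/(1 + jωRC).
Step 3 — Denominator: 1 + jωRC = 1 + j·1.03e+04·22.6·2.12e-09 = 1 + j0.0004937.
Step 4 — H = 1 - j0.0004937.
Step 5 — Magnitude: |H| = 1 (-0.0 dB); phase: φ = -0.0°.

|H| = 1 (-0.0 dB), φ = -0.0°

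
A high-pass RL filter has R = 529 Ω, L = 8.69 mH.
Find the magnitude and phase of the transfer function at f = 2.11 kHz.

Step 1 — Angular frequency: ω = 2π·2110 = 1.326e+04 rad/s.
Step 2 — Transfer function: H(jω) = jωL/(R + jωL).
Step 3 — Numerator jωL = j·115.2; denominator R + jωL = 529 + j115.2.
Step 4 — H = 0.04528 + j0.2079.
Step 5 — Magnitude: |H| = 0.2128 (-13.4 dB); phase: φ = 77.7°.

|H| = 0.2128 (-13.4 dB), φ = 77.7°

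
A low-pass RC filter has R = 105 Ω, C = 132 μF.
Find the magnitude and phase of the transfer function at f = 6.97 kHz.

Step 1 — Angular frequency: ω = 2π·6970 = 4.379e+04 rad/s.
Step 2 — Transfer function: H(jω) = 1/(1 + jωRC).
Step 3 — Denominator: 1 + jωRC = 1 + j·4.379e+04·105·0.000132 = 1 + j607.
Step 4 — H = 2.714e-06 - j0.001647.
Step 5 — Magnitude: |H| = 0.001647 (-55.7 dB); phase: φ = -89.9°.

|H| = 0.001647 (-55.7 dB), φ = -89.9°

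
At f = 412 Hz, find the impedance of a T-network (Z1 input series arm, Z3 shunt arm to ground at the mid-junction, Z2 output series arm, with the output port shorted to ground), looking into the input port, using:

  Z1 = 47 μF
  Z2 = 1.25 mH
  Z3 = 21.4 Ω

Step 1 — Angular frequency: ω = 2π·f = 2π·412 = 2589 rad/s.
Step 2 — Component impedances:
  Z1: Z = 1/(jωC) = -j/(ω·C) = 0 - j8.219 Ω
  Z2: Z = jωL = j·2589·0.00125 = 0 + j3.236 Ω
  Z3: Z = R = 21.4 Ω
Step 3 — With the output port shorted to ground, the output series arm Z2 runs from the junction to ground; the shunt arm Z3 also runs from the junction to ground. They appear in parallel: Z3 || Z2 = 0.4783 + j3.164 Ω.
Step 4 — Series with input arm Z1: Z_in = Z1 + (Z3 || Z2) = 0.4783 - j5.056 Ω = 5.078∠-84.6° Ω.

Z = 0.4783 - j5.056 Ω = 5.078∠-84.6° Ω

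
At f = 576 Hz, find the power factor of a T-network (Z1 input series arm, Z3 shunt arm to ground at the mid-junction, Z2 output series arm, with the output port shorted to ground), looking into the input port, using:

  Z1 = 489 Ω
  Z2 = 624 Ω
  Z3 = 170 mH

Step 1 — Angular frequency: ω = 2π·f = 2π·576 = 3619 rad/s.
Step 2 — Component impedances:
  Z1: Z = R = 489 Ω
  Z2: Z = R = 624 Ω
  Z3: Z = jωL = j·3619·0.17 = 0 + j615.2 Ω
Step 3 — With the output port shorted to ground, the output series arm Z2 runs from the junction to ground; the shunt arm Z3 also runs from the junction to ground. They appear in parallel: Z3 || Z2 = 307.6 + j312 Ω.
Step 4 — Series with input arm Z1: Z_in = Z1 + (Z3 || Z2) = 796.6 + j312 Ω = 855.5∠21.4° Ω.
Step 5 — Power factor: PF = cos(φ) = Re(Z)/|Z| = 796.59/855.5 = 0.9311.
Step 6 — Type: Im(Z) = 312 ⇒ lagging (phase φ = 21.4°).

PF = 0.9311 (lagging, φ = 21.4°)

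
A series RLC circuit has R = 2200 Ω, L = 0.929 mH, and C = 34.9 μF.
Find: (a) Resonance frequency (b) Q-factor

Step 1 — Resonance condition Im(Z)=0 gives ω₀ = 1/√(LC).
Step 2 — ω₀ = 1/√(0.000929·3.49e-05) = 5554 rad/s.
Step 3 — f₀ = ω₀/(2π) = 883.9 Hz.
Step 4 — Series Q: Q = ω₀L/R = 5554·0.000929/2200 = 0.002345.

(a) f₀ = 883.9 Hz  (b) Q = 0.002345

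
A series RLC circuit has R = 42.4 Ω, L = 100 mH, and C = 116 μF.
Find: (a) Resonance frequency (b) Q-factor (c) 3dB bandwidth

Step 1 — Resonance: ω₀ = 1/√(LC) = 1/√(0.1·0.000116) = 293.6 rad/s.
Step 2 — f₀ = ω₀/(2π) = 46.73 Hz.
Step 3 — Series Q: Q = ω₀L/R = 293.6·0.1/42.4 = 0.6925.
Step 4 — Bandwidth: Δω = ω₀/Q = 424 rad/s; BW = Δω/(2π) = 67.48 Hz.

(a) f₀ = 46.73 Hz  (b) Q = 0.6925  (c) BW = 67.48 Hz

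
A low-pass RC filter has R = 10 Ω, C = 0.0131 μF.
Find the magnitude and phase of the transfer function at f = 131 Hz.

Step 1 — Angular frequency: ω = 2π·131 = 823.1 rad/s.
Step 2 — Transfer function: H(jω) = 1/(1 + jωRC).
Step 3 — Denominator: 1 + jωRC = 1 + j·823.1·10·1.31e-08 = 1 + j0.0001078.
Step 4 — H = 1 - j0.0001078.
Step 5 — Magnitude: |H| = 1 (-0.0 dB); phase: φ = -0.0°.

|H| = 1 (-0.0 dB), φ = -0.0°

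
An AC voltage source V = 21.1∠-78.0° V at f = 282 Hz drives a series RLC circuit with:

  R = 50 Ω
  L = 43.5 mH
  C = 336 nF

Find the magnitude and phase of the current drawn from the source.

Step 1 — Angular frequency: ω = 2π·f = 2π·282 = 1772 rad/s.
Step 2 — Component impedances:
  R: Z = R = 50 Ω
  L: Z = jωL = j·1772·0.0435 = 0 + j77.08 Ω
  C: Z = 1/(jωC) = -j/(ω·C) = 0 - j1680 Ω
Step 3 — Series combination: Z_total = R + L + C = 50 - j1603 Ω = 1603∠-88.2° Ω.
Step 4 — Source phasor: V = 21.1∠-78.0° V = 4.387 - j20.64 V.
Step 5 — Ohm's law: I = V / Z_total = (4.387 - j20.64) / (50 - j1603) = 0.01295 + j0.002333 A.
Step 6 — Convert to polar: |I| = 0.01316 A, ∠I = 10.2°.

I = 0.01316∠10.2° A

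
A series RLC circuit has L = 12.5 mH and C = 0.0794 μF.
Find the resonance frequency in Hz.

Step 1 — Resonance condition Im(Z)=0 gives ω₀ = 1/√(LC).
Step 2 — ω₀ = 1/√(0.0125·7.94e-08) = 3.174e+04 rad/s.
Step 3 — f₀ = ω₀/(2π) = 5052 Hz.

f₀ = 5052 Hz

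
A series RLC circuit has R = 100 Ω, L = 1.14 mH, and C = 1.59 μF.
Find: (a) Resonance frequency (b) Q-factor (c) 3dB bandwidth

Step 1 — Resonance: ω₀ = 1/√(LC) = 1/√(0.00114·1.59e-06) = 2.349e+04 rad/s.
Step 2 — f₀ = ω₀/(2π) = 3738 Hz.
Step 3 — Series Q: Q = ω₀L/R = 2.349e+04·0.00114/100 = 0.2678.
Step 4 — Bandwidth: Δω = ω₀/Q = 8.772e+04 rad/s; BW = Δω/(2π) = 1.396e+04 Hz.

(a) f₀ = 3738 Hz  (b) Q = 0.2678  (c) BW = 1.396e+04 Hz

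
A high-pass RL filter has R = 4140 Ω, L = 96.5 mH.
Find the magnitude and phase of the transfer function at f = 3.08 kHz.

Step 1 — Angular frequency: ω = 2π·3080 = 1.935e+04 rad/s.
Step 2 — Transfer function: H(jω) = jωL/(R + jωL).
Step 3 — Numerator jωL = j·1867; denominator R + jωL = 4140 + j1867.
Step 4 — H = 0.1691 + j0.3748.
Step 5 — Magnitude: |H| = 0.4112 (-7.7 dB); phase: φ = 65.7°.

|H| = 0.4112 (-7.7 dB), φ = 65.7°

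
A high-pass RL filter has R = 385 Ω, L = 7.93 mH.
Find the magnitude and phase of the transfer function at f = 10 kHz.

Step 1 — Angular frequency: ω = 2π·1e+04 = 6.283e+04 rad/s.
Step 2 — Transfer function: H(jω) = jωL/(R + jωL).
Step 3 — Numerator jωL = j·498.3; denominator R + jωL = 385 + j498.3.
Step 4 — H = 0.6262 + j0.4838.
Step 5 — Magnitude: |H| = 0.7913 (-2.0 dB); phase: φ = 37.7°.

|H| = 0.7913 (-2.0 dB), φ = 37.7°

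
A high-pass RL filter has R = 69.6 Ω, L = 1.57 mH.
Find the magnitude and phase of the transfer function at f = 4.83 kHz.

Step 1 — Angular frequency: ω = 2π·4830 = 3.035e+04 rad/s.
Step 2 — Transfer function: H(jω) = jωL/(R + jωL).
Step 3 — Numerator jωL = j·47.65; denominator R + jωL = 69.6 + j47.65.
Step 4 — H = 0.3191 + j0.4661.
Step 5 — Magnitude: |H| = 0.5649 (-5.0 dB); phase: φ = 55.6°.

|H| = 0.5649 (-5.0 dB), φ = 55.6°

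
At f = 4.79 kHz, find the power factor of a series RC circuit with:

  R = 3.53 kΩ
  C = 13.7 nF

Step 1 — Angular frequency: ω = 2π·f = 2π·4790 = 3.01e+04 rad/s.
Step 2 — Component impedances:
  R: Z = R = 3530 Ω
  C: Z = 1/(jωC) = -j/(ω·C) = 0 - j2425 Ω
Step 3 — Series combination: Z_total = R + C = 3530 - j2425 Ω = 4283∠-34.5° Ω.
Step 4 — Power factor: PF = cos(φ) = Re(Z)/|Z| = 3530/4283 = 0.8242.
Step 5 — Type: Im(Z) = -2425 ⇒ leading (phase φ = -34.5°).

PF = 0.8242 (leading, φ = -34.5°)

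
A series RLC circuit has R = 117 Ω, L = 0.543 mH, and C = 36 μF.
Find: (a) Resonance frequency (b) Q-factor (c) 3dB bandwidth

Step 1 — Resonance: ω₀ = 1/√(LC) = 1/√(0.000543·3.6e-05) = 7152 rad/s.
Step 2 — f₀ = ω₀/(2π) = 1138 Hz.
Step 3 — Series Q: Q = ω₀L/R = 7152·0.000543/117 = 0.03319.
Step 4 — Bandwidth: Δω = ω₀/Q = 2.155e+05 rad/s; BW = Δω/(2π) = 3.429e+04 Hz.

(a) f₀ = 1138 Hz  (b) Q = 0.03319  (c) BW = 3.429e+04 Hz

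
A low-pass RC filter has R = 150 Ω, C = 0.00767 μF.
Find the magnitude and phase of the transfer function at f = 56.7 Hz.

Step 1 — Angular frequency: ω = 2π·56.7 = 356.3 rad/s.
Step 2 — Transfer function: H(jω) = 1/(1 + jωRC).
Step 3 — Denominator: 1 + jωRC = 1 + j·356.3·150·7.67e-09 = 1 + j0.0004099.
Step 4 — H = 1 - j0.0004099.
Step 5 — Magnitude: |H| = 1 (-0.0 dB); phase: φ = -0.0°.

|H| = 1 (-0.0 dB), φ = -0.0°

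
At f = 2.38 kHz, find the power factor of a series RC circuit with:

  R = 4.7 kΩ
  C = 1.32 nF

Step 1 — Angular frequency: ω = 2π·f = 2π·2380 = 1.495e+04 rad/s.
Step 2 — Component impedances:
  R: Z = R = 4700 Ω
  C: Z = 1/(jωC) = -j/(ω·C) = 0 - j5.066e+04 Ω
Step 3 — Series combination: Z_total = R + C = 4700 - j5.066e+04 Ω = 5.088e+04∠-84.7° Ω.
Step 4 — Power factor: PF = cos(φ) = Re(Z)/|Z| = 4700/50878 = 0.09238.
Step 5 — Type: Im(Z) = -5.066e+04 ⇒ leading (phase φ = -84.7°).

PF = 0.09238 (leading, φ = -84.7°)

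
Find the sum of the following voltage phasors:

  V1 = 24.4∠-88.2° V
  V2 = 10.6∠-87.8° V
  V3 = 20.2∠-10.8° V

Step 1 — Convert each phasor to rectangular form:
  V1 = 24.4·(cos(-88.2°) + j·sin(-88.2°)) = 0.7664 - j24.39 V
  V2 = 10.6·(cos(-87.8°) + j·sin(-87.8°)) = 0.4069 - j10.59 V
  V3 = 20.2·(cos(-10.8°) + j·sin(-10.8°)) = 19.84 - j3.785 V
Step 2 — Sum components: V_total = 21.02 - j38.77 V.
Step 3 — Convert to polar: |V_total| = 44.1 V, ∠V_total = -61.5°.

V_total = 44.1∠-61.5° V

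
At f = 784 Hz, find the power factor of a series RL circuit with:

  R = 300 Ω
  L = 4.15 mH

Step 1 — Angular frequency: ω = 2π·f = 2π·784 = 4926 rad/s.
Step 2 — Component impedances:
  R: Z = R = 300 Ω
  L: Z = jωL = j·4926·0.00415 = 0 + j20.44 Ω
Step 3 — Series combination: Z_total = R + L = 300 + j20.44 Ω = 300.7∠3.9° Ω.
Step 4 — Power factor: PF = cos(φ) = Re(Z)/|Z| = 300/300.7 = 0.9977.
Step 5 — Type: Im(Z) = 20.44 ⇒ lagging (phase φ = 3.9°).

PF = 0.9977 (lagging, φ = 3.9°)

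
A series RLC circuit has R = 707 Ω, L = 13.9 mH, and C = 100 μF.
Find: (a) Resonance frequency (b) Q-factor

Step 1 — Resonance condition Im(Z)=0 gives ω₀ = 1/√(LC).
Step 2 — ω₀ = 1/√(0.0139·0.0001) = 848.2 rad/s.
Step 3 — f₀ = ω₀/(2π) = 135 Hz.
Step 4 — Series Q: Q = ω₀L/R = 848.2·0.0139/707 = 0.01668.

(a) f₀ = 135 Hz  (b) Q = 0.01668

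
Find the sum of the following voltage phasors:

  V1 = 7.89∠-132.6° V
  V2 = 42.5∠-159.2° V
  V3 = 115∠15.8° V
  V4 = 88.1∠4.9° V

Step 1 — Convert each phasor to rectangular form:
  V1 = 7.89·(cos(-132.6°) + j·sin(-132.6°)) = -5.341 - j5.808 V
  V2 = 42.5·(cos(-159.2°) + j·sin(-159.2°)) = -39.73 - j15.09 V
  V3 = 115·(cos(15.8°) + j·sin(15.8°)) = 110.7 + j31.31 V
  V4 = 88.1·(cos(4.9°) + j·sin(4.9°)) = 87.78 + j7.525 V
Step 2 — Sum components: V_total = 153.4 + j17.94 V.
Step 3 — Convert to polar: |V_total| = 154.4 V, ∠V_total = 6.7°.

V_total = 154.4∠6.7° V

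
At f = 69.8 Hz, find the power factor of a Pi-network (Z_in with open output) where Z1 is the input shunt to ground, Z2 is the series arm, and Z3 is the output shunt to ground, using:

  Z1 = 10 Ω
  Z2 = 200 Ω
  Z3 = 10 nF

Step 1 — Angular frequency: ω = 2π·f = 2π·69.8 = 438.6 rad/s.
Step 2 — Component impedances:
  Z1: Z = R = 10 Ω
  Z2: Z = R = 200 Ω
  Z3: Z = 1/(jωC) = -j/(ω·C) = 0 - j2.28e+05 Ω
Step 3 — With open output, the series arm Z2 and the output shunt Z3 appear in series to ground: Z2 + Z3 = 200 - j2.28e+05 Ω.
Step 4 — Parallel with input shunt Z1: Z_in = Z1 || (Z2 + Z3) = 10 - j0.0004386 Ω = 10∠-0.0° Ω.
Step 5 — Power factor: PF = cos(φ) = Re(Z)/|Z| = 10/10 = 1.
Step 6 — Type: Im(Z) = -0.0004386 ⇒ leading (phase φ = -0.0°).

PF = 1 (leading, φ = -0.0°)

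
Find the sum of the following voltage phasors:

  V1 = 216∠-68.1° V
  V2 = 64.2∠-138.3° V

Step 1 — Convert each phasor to rectangular form:
  V1 = 216·(cos(-68.1°) + j·sin(-68.1°)) = 80.57 - j200.4 V
  V2 = 64.2·(cos(-138.3°) + j·sin(-138.3°)) = -47.93 - j42.71 V
Step 2 — Sum components: V_total = 32.63 - j243.1 V.
Step 3 — Convert to polar: |V_total| = 245.3 V, ∠V_total = -82.4°.

V_total = 245.3∠-82.4° V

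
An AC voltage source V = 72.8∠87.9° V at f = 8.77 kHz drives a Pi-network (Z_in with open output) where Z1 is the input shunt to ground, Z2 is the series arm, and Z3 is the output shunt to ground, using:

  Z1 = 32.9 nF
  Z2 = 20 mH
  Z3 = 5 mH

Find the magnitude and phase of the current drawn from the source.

Step 1 — Angular frequency: ω = 2π·f = 2π·8770 = 5.51e+04 rad/s.
Step 2 — Component impedances:
  Z1: Z = 1/(jωC) = -j/(ω·C) = 0 - j551.6 Ω
  Z2: Z = jωL = j·5.51e+04·0.02 = 0 + j1102 Ω
  Z3: Z = jωL = j·5.51e+04·0.005 = 0 + j275.5 Ω
Step 3 — With open output, the series arm Z2 and the output shunt Z3 appear in series to ground: Z2 + Z3 = 0 + j1378 Ω.
Step 4 — Parallel with input shunt Z1: Z_in = Z1 || (Z2 + Z3) = 0 - j920 Ω = 920∠-90.0° Ω.
Step 5 — Source phasor: V = 72.8∠87.9° V = 2.668 + j72.75 V.
Step 6 — Ohm's law: I = V / Z_total = (2.668 + j72.75) / (0 - j920) = -0.07908 + j0.0029 A.
Step 7 — Convert to polar: |I| = 0.07913 A, ∠I = 177.9°.

I = 0.07913∠177.9° A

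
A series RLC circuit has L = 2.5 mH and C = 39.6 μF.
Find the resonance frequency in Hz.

Step 1 — Resonance condition Im(Z)=0 gives ω₀ = 1/√(LC).
Step 2 — ω₀ = 1/√(0.0025·3.96e-05) = 3178 rad/s.
Step 3 — f₀ = ω₀/(2π) = 505.8 Hz.

f₀ = 505.8 Hz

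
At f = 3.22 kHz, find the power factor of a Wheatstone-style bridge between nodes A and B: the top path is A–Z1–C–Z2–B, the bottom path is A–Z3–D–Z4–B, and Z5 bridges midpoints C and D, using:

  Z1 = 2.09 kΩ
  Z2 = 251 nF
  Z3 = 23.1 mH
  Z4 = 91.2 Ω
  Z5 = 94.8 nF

Step 1 — Angular frequency: ω = 2π·f = 2π·3220 = 2.023e+04 rad/s.
Step 2 — Component impedances:
  Z1: Z = R = 2090 Ω
  Z2: Z = 1/(jωC) = -j/(ω·C) = 0 - j196.9 Ω
  Z3: Z = jωL = j·2.023e+04·0.0231 = 0 + j467.4 Ω
  Z4: Z = R = 91.2 Ω
  Z5: Z = 1/(jωC) = -j/(ω·C) = 0 - j521.4 Ω
Step 3 — Bridge requires nodal analysis (the Z5 bridge couples midpoints C and D, so the two paths cannot be reduced to a simple series/parallel combination). Setting node B to ground and injecting 1 A at node A, the 3-node admittance system at A, C, D solves to V_A = Z_AB = 180.2 + j414.5 Ω = 452∠66.5° Ω.
Step 4 — Power factor: PF = cos(φ) = Re(Z)/|Z| = 180.2/452 = 0.3987.
Step 5 — Type: Im(Z) = 414.5 ⇒ lagging (phase φ = 66.5°).

PF = 0.3987 (lagging, φ = 66.5°)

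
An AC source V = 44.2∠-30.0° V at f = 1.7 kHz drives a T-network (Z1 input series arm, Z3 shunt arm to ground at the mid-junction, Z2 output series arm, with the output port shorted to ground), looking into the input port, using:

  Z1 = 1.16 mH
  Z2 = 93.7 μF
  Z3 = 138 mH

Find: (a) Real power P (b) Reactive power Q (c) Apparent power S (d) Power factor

Step 1 — Angular frequency: ω = 2π·f = 2π·1700 = 1.068e+04 rad/s.
Step 2 — Component impedances:
  Z1: Z = jωL = j·1.068e+04·0.00116 = 0 + j12.39 Ω
  Z2: Z = 1/(jωC) = -j/(ω·C) = 0 - j0.9992 Ω
  Z3: Z = jωL = j·1.068e+04·0.138 = 0 + j1474 Ω
Step 3 — With the output port shorted to ground, the output series arm Z2 runs from the junction to ground; the shunt arm Z3 also runs from the junction to ground. They appear in parallel: Z3 || Z2 = 0 - j0.9998 Ω.
Step 4 — Series with input arm Z1: Z_in = Z1 + (Z3 || Z2) = 0 + j11.39 Ω = 11.39∠90.0° Ω.
Step 5 — Source phasor: V = 44.2∠-30.0° V = 38.28 - j22.1 V.
Step 6 — Current: I = V / Z = -1.94 - j3.361 A = 3.88∠-120.0° A.
Step 7 — Complex power: S = V·I* = 0 + j171.5 VA.
Step 8 — Real power: P = Re(S) = 0 W.
Step 9 — Reactive power: Q = Im(S) = 171.5 VAR.
Step 10 — Apparent power: |S| = 171.5 VA.
Step 11 — Power factor: PF = P/|S| = 0 (lagging).

(a) P = 0 W  (b) Q = 171.5 VAR  (c) S = 171.5 VA  (d) PF = 0 (lagging)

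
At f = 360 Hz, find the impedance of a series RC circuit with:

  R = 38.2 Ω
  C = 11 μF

Step 1 — Angular frequency: ω = 2π·f = 2π·360 = 2262 rad/s.
Step 2 — Component impedances:
  R: Z = R = 38.2 Ω
  C: Z = 1/(jωC) = -j/(ω·C) = 0 - j40.19 Ω
Step 3 — Series combination: Z_total = R + C = 38.2 - j40.19 Ω = 55.45∠-46.5° Ω.

Z = 38.2 - j40.19 Ω = 55.45∠-46.5° Ω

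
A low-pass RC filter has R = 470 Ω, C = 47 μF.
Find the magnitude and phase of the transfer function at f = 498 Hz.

Step 1 — Angular frequency: ω = 2π·498 = 3129 rad/s.
Step 2 — Transfer function: H(jω) = 1/(1 + jωRC).
Step 3 — Denominator: 1 + jωRC = 1 + j·3129·470·4.7e-05 = 1 + j69.12.
Step 4 — H = 0.0002093 - j0.01446.
Step 5 — Magnitude: |H| = 0.01447 (-36.8 dB); phase: φ = -89.2°.

|H| = 0.01447 (-36.8 dB), φ = -89.2°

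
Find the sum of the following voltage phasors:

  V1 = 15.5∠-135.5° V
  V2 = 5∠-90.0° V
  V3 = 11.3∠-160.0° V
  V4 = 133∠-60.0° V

Step 1 — Convert each phasor to rectangular form:
  V1 = 15.5·(cos(-135.5°) + j·sin(-135.5°)) = -11.06 - j10.86 V
  V2 = 5·(cos(-90.0°) + j·sin(-90.0°)) = 0 - j5 V
  V3 = 11.3·(cos(-160.0°) + j·sin(-160.0°)) = -10.62 - j3.865 V
  V4 = 133·(cos(-60.0°) + j·sin(-60.0°)) = 66.5 - j115.2 V
Step 2 — Sum components: V_total = 44.83 - j134.9 V.
Step 3 — Convert to polar: |V_total| = 142.2 V, ∠V_total = -71.6°.

V_total = 142.2∠-71.6° V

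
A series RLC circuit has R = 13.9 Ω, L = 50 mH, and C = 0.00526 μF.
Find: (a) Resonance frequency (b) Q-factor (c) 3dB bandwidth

Step 1 — Resonance: ω₀ = 1/√(LC) = 1/√(0.05·5.26e-09) = 6.166e+04 rad/s.
Step 2 — f₀ = ω₀/(2π) = 9814 Hz.
Step 3 — Series Q: Q = ω₀L/R = 6.166e+04·0.05/13.9 = 221.8.
Step 4 — Bandwidth: Δω = ω₀/Q = 278 rad/s; BW = Δω/(2π) = 44.25 Hz.

(a) f₀ = 9814 Hz  (b) Q = 221.8  (c) BW = 44.25 Hz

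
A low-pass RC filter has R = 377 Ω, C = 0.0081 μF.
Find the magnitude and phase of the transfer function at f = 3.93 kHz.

Step 1 — Angular frequency: ω = 2π·3930 = 2.469e+04 rad/s.
Step 2 — Transfer function: H(jω) = 1/(1 + jωRC).
Step 3 — Denominator: 1 + jωRC = 1 + j·2.469e+04·377·8.1e-09 = 1 + j0.0754.
Step 4 — H = 0.9943 - j0.07498.
Step 5 — Magnitude: |H| = 0.9972 (-0.0 dB); phase: φ = -4.3°.

|H| = 0.9972 (-0.0 dB), φ = -4.3°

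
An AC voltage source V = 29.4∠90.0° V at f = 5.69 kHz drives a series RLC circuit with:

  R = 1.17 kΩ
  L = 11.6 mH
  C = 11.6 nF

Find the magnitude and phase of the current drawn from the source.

Step 1 — Angular frequency: ω = 2π·f = 2π·5690 = 3.575e+04 rad/s.
Step 2 — Component impedances:
  R: Z = R = 1170 Ω
  L: Z = jωL = j·3.575e+04·0.0116 = 0 + j414.7 Ω
  C: Z = 1/(jωC) = -j/(ω·C) = 0 - j2411 Ω
Step 3 — Series combination: Z_total = R + L + C = 1170 - j1997 Ω = 2314∠-59.6° Ω.
Step 4 — Source phasor: V = 29.4∠90.0° V = 0 + j29.4 V.
Step 5 — Ohm's law: I = V / Z_total = (0 + j29.4) / (1170 - j1997) = -0.01096 + j0.006423 A.
Step 6 — Convert to polar: |I| = 0.0127 A, ∠I = 149.6°.

I = 0.0127∠149.6° A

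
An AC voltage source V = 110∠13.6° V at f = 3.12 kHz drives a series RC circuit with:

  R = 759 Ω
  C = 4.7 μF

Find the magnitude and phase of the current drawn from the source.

Step 1 — Angular frequency: ω = 2π·f = 2π·3120 = 1.96e+04 rad/s.
Step 2 — Component impedances:
  R: Z = R = 759 Ω
  C: Z = 1/(jωC) = -j/(ω·C) = 0 - j10.85 Ω
Step 3 — Series combination: Z_total = R + C = 759 - j10.85 Ω = 759.1∠-0.8° Ω.
Step 4 — Source phasor: V = 110∠13.6° V = 106.9 + j25.87 V.
Step 5 — Ohm's law: I = V / Z_total = (106.9 + j25.87) / (759 - j10.85) = 0.1403 + j0.03609 A.
Step 6 — Convert to polar: |I| = 0.1449 A, ∠I = 14.4°.

I = 0.1449∠14.4° A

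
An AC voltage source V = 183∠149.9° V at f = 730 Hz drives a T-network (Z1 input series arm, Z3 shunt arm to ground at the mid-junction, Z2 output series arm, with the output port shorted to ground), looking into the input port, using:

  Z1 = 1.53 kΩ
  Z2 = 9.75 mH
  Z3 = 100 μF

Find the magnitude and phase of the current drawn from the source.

Step 1 — Angular frequency: ω = 2π·f = 2π·730 = 4587 rad/s.
Step 2 — Component impedances:
  Z1: Z = R = 1530 Ω
  Z2: Z = jωL = j·4587·0.00975 = 0 + j44.72 Ω
  Z3: Z = 1/(jωC) = -j/(ω·C) = 0 - j2.18 Ω
Step 3 — With the output port shorted to ground, the output series arm Z2 runs from the junction to ground; the shunt arm Z3 also runs from the junction to ground. They appear in parallel: Z3 || Z2 = 0 - j2.292 Ω.
Step 4 — Series with input arm Z1: Z_in = Z1 + (Z3 || Z2) = 1530 - j2.292 Ω = 1530∠-0.1° Ω.
Step 5 — Source phasor: V = 183∠149.9° V = -158.3 + j91.78 V.
Step 6 — Ohm's law: I = V / Z_total = (-158.3 + j91.78) / (1530 - j2.292) = -0.1036 + j0.05983 A.
Step 7 — Convert to polar: |I| = 0.1196 A, ∠I = 150.0°.

I = 0.1196∠150.0° A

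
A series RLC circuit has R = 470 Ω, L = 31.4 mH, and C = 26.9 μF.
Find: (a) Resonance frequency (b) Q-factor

Step 1 — Resonance condition Im(Z)=0 gives ω₀ = 1/√(LC).
Step 2 — ω₀ = 1/√(0.0314·2.69e-05) = 1088 rad/s.
Step 3 — f₀ = ω₀/(2π) = 173.2 Hz.
Step 4 — Series Q: Q = ω₀L/R = 1088·0.0314/470 = 0.07269.

(a) f₀ = 173.2 Hz  (b) Q = 0.07269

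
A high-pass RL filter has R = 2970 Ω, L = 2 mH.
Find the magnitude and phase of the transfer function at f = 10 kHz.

Step 1 — Angular frequency: ω = 2π·1e+04 = 6.283e+04 rad/s.
Step 2 — Transfer function: H(jω) = jωL/(R + jωL).
Step 3 — Numerator jωL = j·125.7; denominator R + jωL = 2970 + j125.7.
Step 4 — H = 0.001787 + j0.04224.
Step 5 — Magnitude: |H| = 0.04227 (-27.5 dB); phase: φ = 87.6°.

|H| = 0.04227 (-27.5 dB), φ = 87.6°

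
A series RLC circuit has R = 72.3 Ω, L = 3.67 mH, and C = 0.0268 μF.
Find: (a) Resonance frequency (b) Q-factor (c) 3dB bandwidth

Step 1 — Resonance: ω₀ = 1/√(LC) = 1/√(0.00367·2.68e-08) = 1.008e+05 rad/s.
Step 2 — f₀ = ω₀/(2π) = 1.605e+04 Hz.
Step 3 — Series Q: Q = ω₀L/R = 1.008e+05·0.00367/72.3 = 5.118.
Step 4 — Bandwidth: Δω = ω₀/Q = 1.97e+04 rad/s; BW = Δω/(2π) = 3135 Hz.

(a) f₀ = 1.605e+04 Hz  (b) Q = 5.118  (c) BW = 3135 Hz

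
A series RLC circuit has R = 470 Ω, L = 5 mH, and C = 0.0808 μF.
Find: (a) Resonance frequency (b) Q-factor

Step 1 — Resonance condition Im(Z)=0 gives ω₀ = 1/√(LC).
Step 2 — ω₀ = 1/√(0.005·8.08e-08) = 4.975e+04 rad/s.
Step 3 — f₀ = ω₀/(2π) = 7918 Hz.
Step 4 — Series Q: Q = ω₀L/R = 4.975e+04·0.005/470 = 0.5293.

(a) f₀ = 7918 Hz  (b) Q = 0.5293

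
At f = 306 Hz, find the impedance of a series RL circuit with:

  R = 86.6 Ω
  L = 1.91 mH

Step 1 — Angular frequency: ω = 2π·f = 2π·306 = 1923 rad/s.
Step 2 — Component impedances:
  R: Z = R = 86.6 Ω
  L: Z = jωL = j·1923·0.00191 = 0 + j3.672 Ω
Step 3 — Series combination: Z_total = R + L = 86.6 + j3.672 Ω = 86.68∠2.4° Ω.

Z = 86.6 + j3.672 Ω = 86.68∠2.4° Ω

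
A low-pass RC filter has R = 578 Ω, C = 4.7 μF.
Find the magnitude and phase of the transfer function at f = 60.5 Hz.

Step 1 — Angular frequency: ω = 2π·60.5 = 380.1 rad/s.
Step 2 — Transfer function: H(jω) = 1/(1 + jωRC).
Step 3 — Denominator: 1 + jωRC = 1 + j·380.1·578·4.7e-06 = 1 + j1.033.
Step 4 — H = 0.4839 - j0.4997.
Step 5 — Magnitude: |H| = 0.6957 (-3.2 dB); phase: φ = -45.9°.

|H| = 0.6957 (-3.2 dB), φ = -45.9°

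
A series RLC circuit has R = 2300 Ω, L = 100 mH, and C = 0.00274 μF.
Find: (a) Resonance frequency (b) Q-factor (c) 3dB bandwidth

Step 1 — Resonance condition Im(Z)=0 gives ω₀ = 1/√(LC).
Step 2 — ω₀ = 1/√(0.1·2.74e-09) = 6.041e+04 rad/s.
Step 3 — f₀ = ω₀/(2π) = 9615 Hz.
Step 4 — Series Q: Q = ω₀L/R = 6.041e+04·0.1/2300 = 2.627.
Step 5 — 3dB bandwidth: Δω = ω₀/Q = 2.3e+04 rad/s; BW = Δω/(2π) = 3661 Hz.

(a) f₀ = 9615 Hz  (b) Q = 2.627  (c) BW = 3661 Hz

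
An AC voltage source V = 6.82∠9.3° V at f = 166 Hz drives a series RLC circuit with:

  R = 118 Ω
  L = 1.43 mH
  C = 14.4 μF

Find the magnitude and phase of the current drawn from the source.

Step 1 — Angular frequency: ω = 2π·f = 2π·166 = 1043 rad/s.
Step 2 — Component impedances:
  R: Z = R = 118 Ω
  L: Z = jωL = j·1043·0.00143 = 0 + j1.492 Ω
  C: Z = 1/(jωC) = -j/(ω·C) = 0 - j66.58 Ω
Step 3 — Series combination: Z_total = R + L + C = 118 - j65.09 Ω = 134.8∠-28.9° Ω.
Step 4 — Source phasor: V = 6.82∠9.3° V = 6.73 + j1.102 V.
Step 5 — Ohm's law: I = V / Z_total = (6.73 + j1.102) / (118 - j65.09) = 0.03978 + j0.03128 A.
Step 6 — Convert to polar: |I| = 0.05061 A, ∠I = 38.2°.

I = 0.05061∠38.2° A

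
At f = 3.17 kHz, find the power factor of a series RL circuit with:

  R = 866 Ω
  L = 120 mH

Step 1 — Angular frequency: ω = 2π·f = 2π·3170 = 1.992e+04 rad/s.
Step 2 — Component impedances:
  R: Z = R = 866 Ω
  L: Z = jωL = j·1.992e+04·0.12 = 0 + j2390 Ω
Step 3 — Series combination: Z_total = R + L = 866 + j2390 Ω = 2542∠70.1° Ω.
Step 4 — Power factor: PF = cos(φ) = Re(Z)/|Z| = 866/2542 = 0.3407.
Step 5 — Type: Im(Z) = 2390 ⇒ lagging (phase φ = 70.1°).

PF = 0.3407 (lagging, φ = 70.1°)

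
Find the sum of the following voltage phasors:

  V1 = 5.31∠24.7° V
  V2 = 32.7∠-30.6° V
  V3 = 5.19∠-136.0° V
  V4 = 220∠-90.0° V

Step 1 — Convert each phasor to rectangular form:
  V1 = 5.31·(cos(24.7°) + j·sin(24.7°)) = 4.824 + j2.219 V
  V2 = 32.7·(cos(-30.6°) + j·sin(-30.6°)) = 28.15 - j16.65 V
  V3 = 5.19·(cos(-136.0°) + j·sin(-136.0°)) = -3.733 - j3.605 V
  V4 = 220·(cos(-90.0°) + j·sin(-90.0°)) = 0 - j220 V
Step 2 — Sum components: V_total = 29.24 - j238 V.
Step 3 — Convert to polar: |V_total| = 239.8 V, ∠V_total = -83.0°.

V_total = 239.8∠-83.0° V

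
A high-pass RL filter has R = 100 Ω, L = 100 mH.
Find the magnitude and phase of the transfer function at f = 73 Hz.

Step 1 — Angular frequency: ω = 2π·73 = 458.7 rad/s.
Step 2 — Transfer function: H(jω) = jωL/(R + jωL).
Step 3 — Numerator jωL = j·45.87; denominator R + jωL = 100 + j45.87.
Step 4 — H = 0.1738 + j0.3789.
Step 5 — Magnitude: |H| = 0.4169 (-7.6 dB); phase: φ = 65.4°.

|H| = 0.4169 (-7.6 dB), φ = 65.4°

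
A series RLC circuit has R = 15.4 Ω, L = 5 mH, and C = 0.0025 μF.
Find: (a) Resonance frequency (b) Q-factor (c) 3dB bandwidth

Step 1 — Resonance condition Im(Z)=0 gives ω₀ = 1/√(LC).
Step 2 — ω₀ = 1/√(0.005·2.5e-09) = 2.828e+05 rad/s.
Step 3 — f₀ = ω₀/(2π) = 4.502e+04 Hz.
Step 4 — Series Q: Q = ω₀L/R = 2.828e+05·0.005/15.4 = 91.83.
Step 5 — 3dB bandwidth: Δω = ω₀/Q = 3080 rad/s; BW = Δω/(2π) = 490.2 Hz.

(a) f₀ = 4.502e+04 Hz  (b) Q = 91.83  (c) BW = 490.2 Hz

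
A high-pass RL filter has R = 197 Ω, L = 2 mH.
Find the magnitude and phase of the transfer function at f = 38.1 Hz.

Step 1 — Angular frequency: ω = 2π·38.1 = 239.4 rad/s.
Step 2 — Transfer function: H(jω) = jωL/(R + jωL).
Step 3 — Numerator jωL = j·0.4788; denominator R + jωL = 197 + j0.4788.
Step 4 — H = 5.907e-06 + j0.00243.
Step 5 — Magnitude: |H| = 0.00243 (-52.3 dB); phase: φ = 89.9°.

|H| = 0.00243 (-52.3 dB), φ = 89.9°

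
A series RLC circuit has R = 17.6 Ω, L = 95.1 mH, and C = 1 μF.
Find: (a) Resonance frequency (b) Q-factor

Step 1 — Resonance condition Im(Z)=0 gives ω₀ = 1/√(LC).
Step 2 — ω₀ = 1/√(0.0951·1e-06) = 3243 rad/s.
Step 3 — f₀ = ω₀/(2π) = 516.1 Hz.
Step 4 — Series Q: Q = ω₀L/R = 3243·0.0951/17.6 = 17.52.

(a) f₀ = 516.1 Hz  (b) Q = 17.52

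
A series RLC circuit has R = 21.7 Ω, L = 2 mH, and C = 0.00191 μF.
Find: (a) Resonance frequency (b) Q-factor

Step 1 — Resonance condition Im(Z)=0 gives ω₀ = 1/√(LC).
Step 2 — ω₀ = 1/√(0.002·1.91e-09) = 5.116e+05 rad/s.
Step 3 — f₀ = ω₀/(2π) = 8.143e+04 Hz.
Step 4 — Series Q: Q = ω₀L/R = 5.116e+05·0.002/21.7 = 47.16.

(a) f₀ = 8.143e+04 Hz  (b) Q = 47.16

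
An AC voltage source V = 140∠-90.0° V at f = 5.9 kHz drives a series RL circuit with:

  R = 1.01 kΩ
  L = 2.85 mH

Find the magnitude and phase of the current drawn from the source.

Step 1 — Angular frequency: ω = 2π·f = 2π·5900 = 3.707e+04 rad/s.
Step 2 — Component impedances:
  R: Z = R = 1010 Ω
  L: Z = jωL = j·3.707e+04·0.00285 = 0 + j105.7 Ω
Step 3 — Series combination: Z_total = R + L = 1010 + j105.7 Ω = 1016∠6.0° Ω.
Step 4 — Source phasor: V = 140∠-90.0° V = 0 - j140 V.
Step 5 — Ohm's law: I = V / Z_total = (0 - j140) / (1010 + j105.7) = -0.01434 - j0.1371 A.
Step 6 — Convert to polar: |I| = 0.1379 A, ∠I = -96.0°.

I = 0.1379∠-96.0° A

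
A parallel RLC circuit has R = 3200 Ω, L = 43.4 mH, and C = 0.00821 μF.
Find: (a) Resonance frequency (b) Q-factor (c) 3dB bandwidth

Step 1 — Resonance: ω₀ = 1/√(LC) = 1/√(0.0434·8.21e-09) = 5.298e+04 rad/s.
Step 2 — f₀ = ω₀/(2π) = 8431 Hz.
Step 3 — Parallel Q: Q = R/(ω₀L) = 3200/(5.298e+04·0.0434) = 1.392.
Step 4 — Bandwidth: Δω = ω₀/Q = 3.806e+04 rad/s; BW = Δω/(2π) = 6058 Hz.

(a) f₀ = 8431 Hz  (b) Q = 1.392  (c) BW = 6058 Hz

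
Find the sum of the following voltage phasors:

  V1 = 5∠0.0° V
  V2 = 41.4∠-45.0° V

Step 1 — Convert each phasor to rectangular form:
  V1 = 5·(cos(0.0°) + j·sin(0.0°)) = 5 V
  V2 = 41.4·(cos(-45.0°) + j·sin(-45.0°)) = 29.27 - j29.27 V
Step 2 — Sum components: V_total = 34.27 - j29.27 V.
Step 3 — Convert to polar: |V_total| = 45.07 V, ∠V_total = -40.5°.

V_total = 45.07∠-40.5° V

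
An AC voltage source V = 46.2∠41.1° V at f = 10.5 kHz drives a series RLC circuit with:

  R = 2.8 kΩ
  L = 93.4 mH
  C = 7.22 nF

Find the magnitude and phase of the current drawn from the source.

Step 1 — Angular frequency: ω = 2π·f = 2π·1.05e+04 = 6.597e+04 rad/s.
Step 2 — Component impedances:
  R: Z = R = 2800 Ω
  L: Z = jωL = j·6.597e+04·0.0934 = 0 + j6162 Ω
  C: Z = 1/(jωC) = -j/(ω·C) = 0 - j2099 Ω
Step 3 — Series combination: Z_total = R + L + C = 2800 + j4063 Ω = 4934∠55.4° Ω.
Step 4 — Source phasor: V = 46.2∠41.1° V = 34.81 + j30.37 V.
Step 5 — Ohm's law: I = V / Z_total = (34.81 + j30.37) / (2800 + j4063) = 0.009073 - j0.002317 A.
Step 6 — Convert to polar: |I| = 0.009364 A, ∠I = -14.3°.

I = 0.009364∠-14.3° A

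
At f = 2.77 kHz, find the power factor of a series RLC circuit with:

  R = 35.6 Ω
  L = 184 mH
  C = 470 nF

Step 1 — Angular frequency: ω = 2π·f = 2π·2770 = 1.74e+04 rad/s.
Step 2 — Component impedances:
  R: Z = R = 35.6 Ω
  L: Z = jωL = j·1.74e+04·0.184 = 0 + j3202 Ω
  C: Z = 1/(jωC) = -j/(ω·C) = 0 - j122.2 Ω
Step 3 — Series combination: Z_total = R + L + C = 35.6 + j3080 Ω = 3080∠89.3° Ω.
Step 4 — Power factor: PF = cos(φ) = Re(Z)/|Z| = 35.6/3080 = 0.01156.
Step 5 — Type: Im(Z) = 3080 ⇒ lagging (phase φ = 89.3°).

PF = 0.01156 (lagging, φ = 89.3°)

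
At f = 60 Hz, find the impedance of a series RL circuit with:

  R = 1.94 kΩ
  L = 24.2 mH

Step 1 — Angular frequency: ω = 2π·f = 2π·60 = 377 rad/s.
Step 2 — Component impedances:
  R: Z = R = 1940 Ω
  L: Z = jωL = j·377·0.0242 = 0 + j9.123 Ω
Step 3 — Series combination: Z_total = R + L = 1940 + j9.123 Ω = 1940∠0.3° Ω.

Z = 1940 + j9.123 Ω = 1940∠0.3° Ω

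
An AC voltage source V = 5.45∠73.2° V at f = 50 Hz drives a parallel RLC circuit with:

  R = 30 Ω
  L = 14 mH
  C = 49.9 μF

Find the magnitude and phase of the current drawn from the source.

Step 1 — Angular frequency: ω = 2π·f = 2π·50 = 314.2 rad/s.
Step 2 — Component impedances:
  R: Z = R = 30 Ω
  L: Z = jωL = j·314.2·0.014 = 0 + j4.398 Ω
  C: Z = 1/(jωC) = -j/(ω·C) = 0 - j63.79 Ω
Step 3 — Parallel combination: 1/Z_total = 1/R + 1/L + 1/C; Z_total = 0.7259 + j4.61 Ω = 4.666∠81.1° Ω.
Step 4 — Source phasor: V = 5.45∠73.2° V = 1.575 + j5.217 V.
Step 5 — Ohm's law: I = V / Z_total = (1.575 + j5.217) / (0.7259 + j4.61) = 1.157 - j0.1595 A.
Step 6 — Convert to polar: |I| = 1.168 A, ∠I = -7.9°.

I = 1.168∠-7.9° A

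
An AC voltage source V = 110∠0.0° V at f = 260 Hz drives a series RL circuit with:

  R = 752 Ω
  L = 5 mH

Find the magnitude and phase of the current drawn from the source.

Step 1 — Angular frequency: ω = 2π·f = 2π·260 = 1634 rad/s.
Step 2 — Component impedances:
  R: Z = R = 752 Ω
  L: Z = jωL = j·1634·0.005 = 0 + j8.168 Ω
Step 3 — Series combination: Z_total = R + L = 752 + j8.168 Ω = 752∠0.6° Ω.
Step 4 — Source phasor: V = 110∠0.0° V = 110 V.
Step 5 — Ohm's law: I = V / Z_total = (110) / (752 + j8.168) = 0.1463 - j0.001589 A.
Step 6 — Convert to polar: |I| = 0.1463 A, ∠I = -0.6°.

I = 0.1463∠-0.6° A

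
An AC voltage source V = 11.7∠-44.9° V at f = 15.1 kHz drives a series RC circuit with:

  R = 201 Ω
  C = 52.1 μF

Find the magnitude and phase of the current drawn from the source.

Step 1 — Angular frequency: ω = 2π·f = 2π·1.51e+04 = 9.488e+04 rad/s.
Step 2 — Component impedances:
  R: Z = R = 201 Ω
  C: Z = 1/(jωC) = -j/(ω·C) = 0 - j0.2023 Ω
Step 3 — Series combination: Z_total = R + C = 201 - j0.2023 Ω = 201∠-0.1° Ω.
Step 4 — Source phasor: V = 11.7∠-44.9° V = 8.288 - j8.259 V.
Step 5 — Ohm's law: I = V / Z_total = (8.288 - j8.259) / (201 - j0.2023) = 0.04127 - j0.04105 A.
Step 6 — Convert to polar: |I| = 0.05821 A, ∠I = -44.8°.

I = 0.05821∠-44.8° A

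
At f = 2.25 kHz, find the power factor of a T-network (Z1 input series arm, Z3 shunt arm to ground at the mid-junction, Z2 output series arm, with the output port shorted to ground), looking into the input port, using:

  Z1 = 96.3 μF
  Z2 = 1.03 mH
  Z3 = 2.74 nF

Step 1 — Angular frequency: ω = 2π·f = 2π·2250 = 1.414e+04 rad/s.
Step 2 — Component impedances:
  Z1: Z = 1/(jωC) = -j/(ω·C) = 0 - j0.7345 Ω
  Z2: Z = jωL = j·1.414e+04·0.00103 = 0 + j14.56 Ω
  Z3: Z = 1/(jωC) = -j/(ω·C) = 0 - j2.582e+04 Ω
Step 3 — With the output port shorted to ground, the output series arm Z2 runs from the junction to ground; the shunt arm Z3 also runs from the junction to ground. They appear in parallel: Z3 || Z2 = 0 + j14.57 Ω.
Step 4 — Series with input arm Z1: Z_in = Z1 + (Z3 || Z2) = 0 + j13.83 Ω = 13.83∠90.0° Ω.
Step 5 — Power factor: PF = cos(φ) = Re(Z)/|Z| = 0/13.83 = 0.
Step 6 — Type: Im(Z) = 13.83 ⇒ lagging (phase φ = 90.0°).

PF = 0 (lagging, φ = 90.0°)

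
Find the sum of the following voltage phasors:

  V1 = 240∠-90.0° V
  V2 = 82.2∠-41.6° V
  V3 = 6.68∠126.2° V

Step 1 — Convert each phasor to rectangular form:
  V1 = 240·(cos(-90.0°) + j·sin(-90.0°)) = 0 - j240 V
  V2 = 82.2·(cos(-41.6°) + j·sin(-41.6°)) = 61.47 - j54.57 V
  V3 = 6.68·(cos(126.2°) + j·sin(126.2°)) = -3.945 + j5.39 V
Step 2 — Sum components: V_total = 57.52 - j289.2 V.
Step 3 — Convert to polar: |V_total| = 294.8 V, ∠V_total = -78.7°.

V_total = 294.8∠-78.7° V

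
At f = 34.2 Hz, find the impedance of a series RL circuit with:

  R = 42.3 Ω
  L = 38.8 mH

Step 1 — Angular frequency: ω = 2π·f = 2π·34.2 = 214.9 rad/s.
Step 2 — Component impedances:
  R: Z = R = 42.3 Ω
  L: Z = jωL = j·214.9·0.0388 = 0 + j8.338 Ω
Step 3 — Series combination: Z_total = R + L = 42.3 + j8.338 Ω = 43.11∠11.2° Ω.

Z = 42.3 + j8.338 Ω = 43.11∠11.2° Ω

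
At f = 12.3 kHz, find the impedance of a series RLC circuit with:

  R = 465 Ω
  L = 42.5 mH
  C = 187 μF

Step 1 — Angular frequency: ω = 2π·f = 2π·1.23e+04 = 7.728e+04 rad/s.
Step 2 — Component impedances:
  R: Z = R = 465 Ω
  L: Z = jωL = j·7.728e+04·0.0425 = 0 + j3285 Ω
  C: Z = 1/(jωC) = -j/(ω·C) = 0 - j0.06919 Ω
Step 3 — Series combination: Z_total = R + L + C = 465 + j3284 Ω = 3317∠81.9° Ω.

Z = 465 + j3284 Ω = 3317∠81.9° Ω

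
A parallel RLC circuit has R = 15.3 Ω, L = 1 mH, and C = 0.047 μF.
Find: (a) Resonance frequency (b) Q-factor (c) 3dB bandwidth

Step 1 — Resonance: ω₀ = 1/√(LC) = 1/√(0.001·4.7e-08) = 1.459e+05 rad/s.
Step 2 — f₀ = ω₀/(2π) = 2.322e+04 Hz.
Step 3 — Parallel Q: Q = R/(ω₀L) = 15.3/(1.459e+05·0.001) = 0.1049.
Step 4 — Bandwidth: Δω = ω₀/Q = 1.391e+06 rad/s; BW = Δω/(2π) = 2.213e+05 Hz.

(a) f₀ = 2.322e+04 Hz  (b) Q = 0.1049  (c) BW = 2.213e+05 Hz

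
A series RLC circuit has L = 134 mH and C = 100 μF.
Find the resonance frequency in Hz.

Step 1 — Resonance condition Im(Z)=0 gives ω₀ = 1/√(LC).
Step 2 — ω₀ = 1/√(0.134·0.0001) = 273.2 rad/s.
Step 3 — f₀ = ω₀/(2π) = 43.48 Hz.

f₀ = 43.48 Hz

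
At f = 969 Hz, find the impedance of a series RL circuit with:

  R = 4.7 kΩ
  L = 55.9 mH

Step 1 — Angular frequency: ω = 2π·f = 2π·969 = 6088 rad/s.
Step 2 — Component impedances:
  R: Z = R = 4700 Ω
  L: Z = jωL = j·6088·0.0559 = 0 + j340.3 Ω
Step 3 — Series combination: Z_total = R + L = 4700 + j340.3 Ω = 4712∠4.1° Ω.

Z = 4700 + j340.3 Ω = 4712∠4.1° Ω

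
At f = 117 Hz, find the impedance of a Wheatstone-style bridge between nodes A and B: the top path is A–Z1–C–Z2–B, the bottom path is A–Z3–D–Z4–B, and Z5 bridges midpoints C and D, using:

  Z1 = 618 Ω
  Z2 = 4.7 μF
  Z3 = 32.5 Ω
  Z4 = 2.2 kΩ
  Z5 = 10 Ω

Step 1 — Angular frequency: ω = 2π·f = 2π·117 = 735.1 rad/s.
Step 2 — Component impedances:
  Z1: Z = R = 618 Ω
  Z2: Z = 1/(jωC) = -j/(ω·C) = 0 - j289.4 Ω
  Z3: Z = R = 32.5 Ω
  Z4: Z = R = 2200 Ω
  Z5: Z = R = 10 Ω
Step 3 — Bridge requires nodal analysis (the Z5 bridge couples midpoints C and D, so the two paths cannot be reduced to a simple series/parallel combination). Setting node B to ground and injecting 1 A at node A, the 3-node admittance system at A, C, D solves to V_A = Z_AB = 76.68 - j282.1 Ω = 292.4∠-74.8° Ω.

Z = 76.68 - j282.1 Ω = 292.4∠-74.8° Ω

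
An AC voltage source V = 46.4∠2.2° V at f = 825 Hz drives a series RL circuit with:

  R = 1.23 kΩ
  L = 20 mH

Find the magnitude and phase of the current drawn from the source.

Step 1 — Angular frequency: ω = 2π·f = 2π·825 = 5184 rad/s.
Step 2 — Component impedances:
  R: Z = R = 1230 Ω
  L: Z = jωL = j·5184·0.02 = 0 + j103.7 Ω
Step 3 — Series combination: Z_total = R + L = 1230 + j103.7 Ω = 1234∠4.8° Ω.
Step 4 — Source phasor: V = 46.4∠2.2° V = 46.37 + j1.781 V.
Step 5 — Ohm's law: I = V / Z_total = (46.37 + j1.781) / (1230 + j103.7) = 0.03755 - j0.001717 A.
Step 6 — Convert to polar: |I| = 0.03759 A, ∠I = -2.6°.

I = 0.03759∠-2.6° A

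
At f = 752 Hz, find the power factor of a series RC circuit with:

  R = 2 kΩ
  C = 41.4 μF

Step 1 — Angular frequency: ω = 2π·f = 2π·752 = 4725 rad/s.
Step 2 — Component impedances:
  R: Z = R = 2000 Ω
  C: Z = 1/(jωC) = -j/(ω·C) = 0 - j5.112 Ω
Step 3 — Series combination: Z_total = R + C = 2000 - j5.112 Ω = 2000∠-0.1° Ω.
Step 4 — Power factor: PF = cos(φ) = Re(Z)/|Z| = 2000/2000 = 1.
Step 5 — Type: Im(Z) = -5.112 ⇒ leading (phase φ = -0.1°).

PF = 1 (leading, φ = -0.1°)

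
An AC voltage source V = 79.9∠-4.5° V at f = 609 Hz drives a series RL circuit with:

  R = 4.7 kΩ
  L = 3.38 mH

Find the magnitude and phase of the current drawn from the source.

Step 1 — Angular frequency: ω = 2π·f = 2π·609 = 3826 rad/s.
Step 2 — Component impedances:
  R: Z = R = 4700 Ω
  L: Z = jωL = j·3826·0.00338 = 0 + j12.93 Ω
Step 3 — Series combination: Z_total = R + L = 4700 + j12.93 Ω = 4700∠0.2° Ω.
Step 4 — Source phasor: V = 79.9∠-4.5° V = 79.65 - j6.269 V.
Step 5 — Ohm's law: I = V / Z_total = (79.65 - j6.269) / (4700 + j12.93) = 0.01694 - j0.00138 A.
Step 6 — Convert to polar: |I| = 0.017 A, ∠I = -4.7°.

I = 0.017∠-4.7° A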